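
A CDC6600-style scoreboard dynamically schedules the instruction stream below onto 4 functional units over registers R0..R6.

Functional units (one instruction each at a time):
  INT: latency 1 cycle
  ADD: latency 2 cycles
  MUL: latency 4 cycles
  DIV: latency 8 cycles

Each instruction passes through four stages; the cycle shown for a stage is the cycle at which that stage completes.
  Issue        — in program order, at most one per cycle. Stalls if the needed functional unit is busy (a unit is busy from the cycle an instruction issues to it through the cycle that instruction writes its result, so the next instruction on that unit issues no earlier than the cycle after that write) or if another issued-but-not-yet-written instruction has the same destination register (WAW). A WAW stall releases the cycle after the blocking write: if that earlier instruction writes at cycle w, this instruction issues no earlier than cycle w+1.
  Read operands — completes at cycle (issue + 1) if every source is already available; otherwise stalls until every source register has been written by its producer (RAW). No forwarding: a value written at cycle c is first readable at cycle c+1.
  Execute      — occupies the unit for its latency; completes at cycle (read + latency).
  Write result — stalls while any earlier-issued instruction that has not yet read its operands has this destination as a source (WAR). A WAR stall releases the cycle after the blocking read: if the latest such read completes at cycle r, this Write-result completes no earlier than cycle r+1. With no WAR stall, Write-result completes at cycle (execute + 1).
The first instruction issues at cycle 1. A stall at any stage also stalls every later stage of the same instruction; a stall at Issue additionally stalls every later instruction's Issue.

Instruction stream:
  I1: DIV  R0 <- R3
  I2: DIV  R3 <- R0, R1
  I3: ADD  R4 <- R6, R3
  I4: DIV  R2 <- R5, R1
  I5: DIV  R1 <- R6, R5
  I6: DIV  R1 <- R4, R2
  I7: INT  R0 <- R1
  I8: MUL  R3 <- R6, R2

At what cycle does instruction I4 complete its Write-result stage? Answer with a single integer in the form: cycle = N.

cycle = 33

1) issue 1, read 2, done 10, write 11
2) issue 12, read 13, done 21, write 22  <struct: DIV busy until I1 writes@11>
3) issue 13, read 23, done 25, write 26  <RAW R3: wait I2 write@22>
4) issue 23, read 24, done 32, write 33  <struct: DIV busy until I2 writes@22>
5) issue 34, read 35, done 43, write 44  <struct: DIV busy until I4 writes@33>
6) issue 45, read 46, done 54, write 55  <struct: DIV busy until I5 writes@44>
7) issue 46, read 56, done 57, write 58  <RAW R1: wait I6 write@55>
8) issue 47, read 48, done 52, write 53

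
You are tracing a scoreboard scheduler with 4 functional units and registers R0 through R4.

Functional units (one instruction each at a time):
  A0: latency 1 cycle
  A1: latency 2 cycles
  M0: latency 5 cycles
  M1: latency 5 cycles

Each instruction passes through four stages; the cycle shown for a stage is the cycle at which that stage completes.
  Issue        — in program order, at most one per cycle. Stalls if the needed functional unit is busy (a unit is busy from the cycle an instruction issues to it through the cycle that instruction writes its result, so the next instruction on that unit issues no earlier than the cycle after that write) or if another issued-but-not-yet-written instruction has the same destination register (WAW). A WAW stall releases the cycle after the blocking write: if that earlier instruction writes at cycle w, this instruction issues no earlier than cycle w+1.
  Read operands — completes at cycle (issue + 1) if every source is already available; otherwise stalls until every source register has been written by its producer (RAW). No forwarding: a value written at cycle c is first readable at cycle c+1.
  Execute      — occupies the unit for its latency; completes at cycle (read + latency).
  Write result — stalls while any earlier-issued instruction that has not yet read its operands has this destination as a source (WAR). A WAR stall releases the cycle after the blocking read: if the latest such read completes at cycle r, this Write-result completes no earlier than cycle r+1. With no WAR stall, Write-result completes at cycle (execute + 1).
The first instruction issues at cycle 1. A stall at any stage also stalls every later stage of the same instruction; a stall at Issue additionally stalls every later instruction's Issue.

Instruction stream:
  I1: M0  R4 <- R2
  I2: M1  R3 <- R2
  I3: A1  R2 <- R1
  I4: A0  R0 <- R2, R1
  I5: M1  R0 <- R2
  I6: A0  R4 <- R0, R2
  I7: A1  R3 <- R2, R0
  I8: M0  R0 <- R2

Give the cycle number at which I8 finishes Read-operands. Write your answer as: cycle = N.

cycle = 20

cycle 1: issue I1 (M0)
cycle 2: I1 read-ops · issue I2 (M1)
cycle 3: I2 read-ops · issue I3 (A1)
cycle 4: I3 read-ops · issue I4 (A0)
cycle 6: I3 finished on A1
cycle 7: I1 finished on M0 · I3→R2
cycle 8: I1→R4 · I2 finished on M1 · I4 read-ops
cycle 9: I2→R3 · I4 finished on A0
cycle 10: I4→R0
cycle 11: issue I5 (M1)
cycle 12: I5 read-ops · issue I6 (A0)
cycle 13: issue I7 (A1)
cycle 17: I5 finished on M1
cycle 18: I5→R0
cycle 19: I6 read-ops · I7 read-ops · issue I8 (M0)
cycle 20: I6 finished on A0 · I8 read-ops
cycle 21: I6→R4 · I7 finished on A1
cycle 22: I7→R3
cycle 25: I8 finished on M0
cycle 26: I8→R0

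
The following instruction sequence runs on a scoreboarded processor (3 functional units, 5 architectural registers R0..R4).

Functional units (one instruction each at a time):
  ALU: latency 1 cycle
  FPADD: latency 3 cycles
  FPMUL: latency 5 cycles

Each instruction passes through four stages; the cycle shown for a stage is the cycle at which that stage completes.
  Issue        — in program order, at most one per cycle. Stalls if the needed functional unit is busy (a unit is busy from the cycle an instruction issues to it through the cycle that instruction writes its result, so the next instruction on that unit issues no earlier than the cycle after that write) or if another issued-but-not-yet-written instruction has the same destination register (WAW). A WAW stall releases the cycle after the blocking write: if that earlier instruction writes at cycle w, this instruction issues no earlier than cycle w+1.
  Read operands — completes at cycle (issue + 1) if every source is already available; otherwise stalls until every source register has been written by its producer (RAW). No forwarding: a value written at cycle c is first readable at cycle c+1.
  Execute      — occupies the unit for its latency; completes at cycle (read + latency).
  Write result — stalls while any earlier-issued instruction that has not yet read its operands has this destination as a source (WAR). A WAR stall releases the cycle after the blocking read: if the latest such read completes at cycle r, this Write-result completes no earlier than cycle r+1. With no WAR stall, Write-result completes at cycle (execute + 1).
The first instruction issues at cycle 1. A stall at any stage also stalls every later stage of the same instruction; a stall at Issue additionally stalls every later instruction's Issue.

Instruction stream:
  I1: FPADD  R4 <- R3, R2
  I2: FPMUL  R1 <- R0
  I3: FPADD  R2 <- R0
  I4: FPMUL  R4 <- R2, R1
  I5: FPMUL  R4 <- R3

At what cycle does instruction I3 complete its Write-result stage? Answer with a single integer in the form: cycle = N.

cycle 1: issue I1 (FPADD)
cycle 2: I1 read-ops | issue I2 (FPMUL)
cycle 3: I2 read-ops
cycle 5: I1 finished on FPADD
cycle 6: I1→R4
cycle 7: issue I3 (FPADD)
cycle 8: I2 finished on FPMUL | I3 read-ops
cycle 9: I2→R1
cycle 10: issue I4 (FPMUL)
cycle 11: I3 finished on FPADD
cycle 12: I3→R2
cycle 13: I4 read-ops
cycle 18: I4 finished on FPMUL
cycle 19: I4→R4
cycle 20: issue I5 (FPMUL)
cycle 21: I5 read-ops
cycle 26: I5 finished on FPMUL
cycle 27: I5→R4

cycle = 12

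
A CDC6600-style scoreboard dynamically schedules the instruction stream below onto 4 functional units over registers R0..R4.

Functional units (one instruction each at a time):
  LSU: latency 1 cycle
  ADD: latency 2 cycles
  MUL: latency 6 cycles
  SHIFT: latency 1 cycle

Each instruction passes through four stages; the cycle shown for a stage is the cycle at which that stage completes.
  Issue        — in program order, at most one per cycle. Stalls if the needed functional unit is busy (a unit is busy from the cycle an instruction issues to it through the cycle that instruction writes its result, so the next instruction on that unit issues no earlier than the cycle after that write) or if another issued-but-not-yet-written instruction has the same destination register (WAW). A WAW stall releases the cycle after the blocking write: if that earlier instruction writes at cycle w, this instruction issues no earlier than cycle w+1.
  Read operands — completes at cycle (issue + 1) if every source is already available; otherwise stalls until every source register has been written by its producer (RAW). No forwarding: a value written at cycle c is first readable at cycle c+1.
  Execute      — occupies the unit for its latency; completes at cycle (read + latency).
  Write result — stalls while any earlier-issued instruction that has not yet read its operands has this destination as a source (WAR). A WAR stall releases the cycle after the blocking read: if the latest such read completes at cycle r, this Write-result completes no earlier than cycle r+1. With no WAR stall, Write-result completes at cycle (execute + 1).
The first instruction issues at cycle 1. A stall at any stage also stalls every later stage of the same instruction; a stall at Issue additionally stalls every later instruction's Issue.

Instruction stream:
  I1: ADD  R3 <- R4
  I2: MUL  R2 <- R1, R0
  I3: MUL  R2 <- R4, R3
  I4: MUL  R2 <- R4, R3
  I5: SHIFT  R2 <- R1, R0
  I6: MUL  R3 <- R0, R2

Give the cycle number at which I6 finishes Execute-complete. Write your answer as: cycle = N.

t=1  I1 dispatched to ADD
t=2  I1 operands ready, I2 dispatched to MUL
t=3  I2 operands ready
t=4  I1 complete
t=5  R3←I1
t=9  I2 complete
t=10  R2←I2
t=11  I3 dispatched to MUL
t=12  I3 operands ready
t=18  I3 complete
t=19  R2←I3
t=20  I4 dispatched to MUL
t=21  I4 operands ready
t=27  I4 complete
t=28  R2←I4
t=29  I5 dispatched to SHIFT
t=30  I5 operands ready, I6 dispatched to MUL
t=31  I5 complete
t=32  R2←I5
t=33  I6 operands ready
t=39  I6 complete
t=40  R3←I6

cycle = 39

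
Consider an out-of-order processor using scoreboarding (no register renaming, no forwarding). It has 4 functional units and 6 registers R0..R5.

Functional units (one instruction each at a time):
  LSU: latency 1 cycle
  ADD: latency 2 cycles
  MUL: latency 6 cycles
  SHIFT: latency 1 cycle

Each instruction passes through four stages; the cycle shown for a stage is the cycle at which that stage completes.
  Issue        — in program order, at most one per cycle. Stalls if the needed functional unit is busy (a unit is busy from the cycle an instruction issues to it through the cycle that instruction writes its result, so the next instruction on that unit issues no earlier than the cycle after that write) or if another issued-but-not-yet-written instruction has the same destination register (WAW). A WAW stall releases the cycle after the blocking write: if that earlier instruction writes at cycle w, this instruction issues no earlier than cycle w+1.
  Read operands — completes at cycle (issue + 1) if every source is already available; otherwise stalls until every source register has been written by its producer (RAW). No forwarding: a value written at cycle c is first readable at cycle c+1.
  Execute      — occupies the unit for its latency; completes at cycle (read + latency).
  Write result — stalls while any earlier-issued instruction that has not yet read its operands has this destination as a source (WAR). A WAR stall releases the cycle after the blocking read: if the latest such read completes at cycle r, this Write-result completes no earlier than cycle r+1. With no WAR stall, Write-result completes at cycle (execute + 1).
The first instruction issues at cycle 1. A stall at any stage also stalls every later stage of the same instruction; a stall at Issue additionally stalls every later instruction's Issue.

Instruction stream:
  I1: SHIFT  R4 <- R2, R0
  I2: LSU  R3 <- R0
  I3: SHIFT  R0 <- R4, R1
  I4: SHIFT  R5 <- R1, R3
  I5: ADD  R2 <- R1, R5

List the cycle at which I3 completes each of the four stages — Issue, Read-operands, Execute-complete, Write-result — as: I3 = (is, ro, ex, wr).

[I1] 1/2/3/4
[I2] 2/3/4/5
[I3] 5/6/7/8  (struct: SHIFT busy until I1 writes@4)
[I4] 9/10/11/12  (struct: SHIFT busy until I3 writes@8)
[I5] 10/13/15/16  (RAW R5: wait I4 write@12)

I3 = (5, 6, 7, 8)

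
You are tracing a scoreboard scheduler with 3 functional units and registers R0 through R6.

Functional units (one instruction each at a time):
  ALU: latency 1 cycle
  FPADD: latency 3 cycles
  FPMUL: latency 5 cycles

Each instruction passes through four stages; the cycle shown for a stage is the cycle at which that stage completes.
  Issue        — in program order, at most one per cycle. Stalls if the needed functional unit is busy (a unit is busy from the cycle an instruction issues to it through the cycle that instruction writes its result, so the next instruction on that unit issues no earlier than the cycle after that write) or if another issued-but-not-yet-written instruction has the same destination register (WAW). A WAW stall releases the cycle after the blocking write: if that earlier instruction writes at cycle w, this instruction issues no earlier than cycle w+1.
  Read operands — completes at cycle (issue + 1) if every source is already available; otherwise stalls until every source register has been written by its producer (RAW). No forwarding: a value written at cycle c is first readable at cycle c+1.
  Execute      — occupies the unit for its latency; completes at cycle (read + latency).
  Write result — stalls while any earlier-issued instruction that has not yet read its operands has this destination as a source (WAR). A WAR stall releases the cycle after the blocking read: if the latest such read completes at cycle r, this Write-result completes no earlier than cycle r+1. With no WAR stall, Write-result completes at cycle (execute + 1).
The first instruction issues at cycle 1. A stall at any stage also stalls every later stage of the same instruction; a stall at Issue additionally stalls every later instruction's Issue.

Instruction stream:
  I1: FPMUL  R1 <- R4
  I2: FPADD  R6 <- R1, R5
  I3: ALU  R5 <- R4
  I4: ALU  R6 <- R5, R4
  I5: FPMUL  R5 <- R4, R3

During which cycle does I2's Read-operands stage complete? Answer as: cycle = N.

cycle = 9

[1] issue I1 (FPMUL)
[2] I1 read-ops · issue I2 (FPADD)
[3] issue I3 (ALU)
[4] I3 read-ops
[5] I3 finished on ALU
[7] I1 finished on FPMUL
[8] I1→R1
[9] I2 read-ops
[10] I3→R5
[12] I2 finished on FPADD
[13] I2→R6
[14] issue I4 (ALU)
[15] I4 read-ops · issue I5 (FPMUL)
[16] I4 finished on ALU · I5 read-ops
[17] I4→R6
[21] I5 finished on FPMUL
[22] I5→R5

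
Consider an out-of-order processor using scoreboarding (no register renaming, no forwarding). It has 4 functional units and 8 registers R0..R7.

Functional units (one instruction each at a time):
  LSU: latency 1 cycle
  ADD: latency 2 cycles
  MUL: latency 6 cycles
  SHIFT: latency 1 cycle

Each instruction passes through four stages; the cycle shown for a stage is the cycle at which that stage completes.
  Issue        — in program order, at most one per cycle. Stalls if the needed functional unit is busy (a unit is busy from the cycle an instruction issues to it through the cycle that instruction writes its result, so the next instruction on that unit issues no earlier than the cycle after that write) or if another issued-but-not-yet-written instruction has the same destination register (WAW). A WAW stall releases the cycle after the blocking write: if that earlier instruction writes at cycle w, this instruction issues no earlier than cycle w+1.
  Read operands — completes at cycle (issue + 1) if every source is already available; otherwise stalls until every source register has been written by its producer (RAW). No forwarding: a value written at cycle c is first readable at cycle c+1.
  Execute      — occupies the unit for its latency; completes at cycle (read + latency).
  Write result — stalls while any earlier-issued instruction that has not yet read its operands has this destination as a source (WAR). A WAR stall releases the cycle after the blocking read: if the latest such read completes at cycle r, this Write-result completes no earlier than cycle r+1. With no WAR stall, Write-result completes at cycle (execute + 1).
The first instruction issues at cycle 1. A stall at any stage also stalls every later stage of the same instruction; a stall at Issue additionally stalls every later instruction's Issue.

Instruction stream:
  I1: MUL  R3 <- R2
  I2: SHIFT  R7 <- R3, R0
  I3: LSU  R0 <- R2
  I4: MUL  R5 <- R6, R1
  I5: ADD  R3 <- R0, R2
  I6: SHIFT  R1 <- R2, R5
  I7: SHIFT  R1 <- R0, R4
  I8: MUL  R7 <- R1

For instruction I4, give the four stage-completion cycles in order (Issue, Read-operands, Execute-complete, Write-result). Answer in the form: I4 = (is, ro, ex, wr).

[I1] 1/2/8/9
[I2] 2/10/11/12  (RAW R3: wait I1 write@9)
[I3] 3/4/5/11  (WAR R0: wait I2 read@10)
[I4] 10/11/17/18  (struct: MUL busy until I1 writes@9)
[I5] 11/12/14/15
[I6] 13/19/20/21  (struct: SHIFT busy until I2 writes@12; RAW R5: wait I4 write@18)
[I7] 22/23/24/25  (struct: SHIFT busy until I6 writes@21)
[I8] 23/26/32/33  (RAW R1: wait I7 write@25)

I4 = (10, 11, 17, 18)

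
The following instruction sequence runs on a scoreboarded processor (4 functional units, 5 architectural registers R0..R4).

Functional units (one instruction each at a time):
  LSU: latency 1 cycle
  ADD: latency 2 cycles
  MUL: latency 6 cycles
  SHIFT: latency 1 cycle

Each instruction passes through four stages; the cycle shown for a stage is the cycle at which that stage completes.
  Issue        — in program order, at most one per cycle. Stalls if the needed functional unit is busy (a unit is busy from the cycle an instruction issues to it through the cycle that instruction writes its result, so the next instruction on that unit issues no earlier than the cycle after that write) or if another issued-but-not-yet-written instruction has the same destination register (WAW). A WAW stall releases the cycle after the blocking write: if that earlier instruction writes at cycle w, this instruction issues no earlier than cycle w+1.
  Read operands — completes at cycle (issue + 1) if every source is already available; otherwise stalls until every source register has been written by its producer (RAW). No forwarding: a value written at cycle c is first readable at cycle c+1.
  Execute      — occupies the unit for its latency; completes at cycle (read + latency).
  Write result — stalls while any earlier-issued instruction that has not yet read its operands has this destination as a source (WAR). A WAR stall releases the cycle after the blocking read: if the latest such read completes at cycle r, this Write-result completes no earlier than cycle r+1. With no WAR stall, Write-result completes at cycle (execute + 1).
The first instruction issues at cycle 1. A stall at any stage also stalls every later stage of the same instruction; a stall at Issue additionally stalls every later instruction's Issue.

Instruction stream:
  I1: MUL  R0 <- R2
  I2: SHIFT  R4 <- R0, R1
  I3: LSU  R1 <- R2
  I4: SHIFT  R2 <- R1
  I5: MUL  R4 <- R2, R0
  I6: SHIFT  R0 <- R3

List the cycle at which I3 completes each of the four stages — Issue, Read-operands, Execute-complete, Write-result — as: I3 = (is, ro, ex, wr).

I3 = (3, 4, 5, 11)

I1 -> (1, 2, 8, 9)
I2 -> (2, 10, 11, 12)  // RAW R0: wait I1 write@9
I3 -> (3, 4, 5, 11)  // WAR R1: wait I2 read@10
I4 -> (13, 14, 15, 16)  // struct: SHIFT busy until I2 writes@12
I5 -> (14, 17, 23, 24)  // RAW R2: wait I4 write@16
I6 -> (17, 18, 19, 20)  // struct: SHIFT busy until I4 writes@16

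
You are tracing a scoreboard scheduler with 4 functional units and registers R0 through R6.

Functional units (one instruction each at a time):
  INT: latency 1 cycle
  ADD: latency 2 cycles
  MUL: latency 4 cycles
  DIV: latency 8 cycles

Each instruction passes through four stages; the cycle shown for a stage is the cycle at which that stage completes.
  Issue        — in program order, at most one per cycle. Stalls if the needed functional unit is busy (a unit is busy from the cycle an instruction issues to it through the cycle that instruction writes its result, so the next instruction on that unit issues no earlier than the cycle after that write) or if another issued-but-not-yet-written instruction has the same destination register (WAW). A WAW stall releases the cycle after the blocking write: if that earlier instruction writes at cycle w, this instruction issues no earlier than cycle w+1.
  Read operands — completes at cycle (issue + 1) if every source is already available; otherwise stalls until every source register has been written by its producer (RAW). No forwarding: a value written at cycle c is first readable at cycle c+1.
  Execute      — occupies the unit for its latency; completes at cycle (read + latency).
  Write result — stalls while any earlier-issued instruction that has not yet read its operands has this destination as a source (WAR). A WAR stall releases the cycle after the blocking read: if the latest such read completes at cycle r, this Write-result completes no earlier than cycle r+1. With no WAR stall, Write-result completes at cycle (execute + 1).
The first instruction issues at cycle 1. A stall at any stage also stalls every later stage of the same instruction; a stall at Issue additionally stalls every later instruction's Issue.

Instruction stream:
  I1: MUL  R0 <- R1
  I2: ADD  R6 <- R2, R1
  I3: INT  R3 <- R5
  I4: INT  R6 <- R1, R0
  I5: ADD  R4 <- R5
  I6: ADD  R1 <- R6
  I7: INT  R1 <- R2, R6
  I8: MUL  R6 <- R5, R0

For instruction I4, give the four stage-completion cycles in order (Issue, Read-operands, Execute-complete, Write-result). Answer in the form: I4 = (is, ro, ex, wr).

I4 = (7, 8, 9, 10)

I1: IS=1 RO=2 EX=6 WR=7
I2: IS=2 RO=3 EX=5 WR=6
I3: IS=3 RO=4 EX=5 WR=6
I4: IS=7 RO=8 EX=9 WR=10  [struct: INT busy until I3 writes@6]
I5: IS=8 RO=9 EX=11 WR=12
I6: IS=13 RO=14 EX=16 WR=17  [struct: ADD busy until I5 writes@12]
I7: IS=18 RO=19 EX=20 WR=21  [WAW R1: wait I6 write@17]
I8: IS=19 RO=20 EX=24 WR=25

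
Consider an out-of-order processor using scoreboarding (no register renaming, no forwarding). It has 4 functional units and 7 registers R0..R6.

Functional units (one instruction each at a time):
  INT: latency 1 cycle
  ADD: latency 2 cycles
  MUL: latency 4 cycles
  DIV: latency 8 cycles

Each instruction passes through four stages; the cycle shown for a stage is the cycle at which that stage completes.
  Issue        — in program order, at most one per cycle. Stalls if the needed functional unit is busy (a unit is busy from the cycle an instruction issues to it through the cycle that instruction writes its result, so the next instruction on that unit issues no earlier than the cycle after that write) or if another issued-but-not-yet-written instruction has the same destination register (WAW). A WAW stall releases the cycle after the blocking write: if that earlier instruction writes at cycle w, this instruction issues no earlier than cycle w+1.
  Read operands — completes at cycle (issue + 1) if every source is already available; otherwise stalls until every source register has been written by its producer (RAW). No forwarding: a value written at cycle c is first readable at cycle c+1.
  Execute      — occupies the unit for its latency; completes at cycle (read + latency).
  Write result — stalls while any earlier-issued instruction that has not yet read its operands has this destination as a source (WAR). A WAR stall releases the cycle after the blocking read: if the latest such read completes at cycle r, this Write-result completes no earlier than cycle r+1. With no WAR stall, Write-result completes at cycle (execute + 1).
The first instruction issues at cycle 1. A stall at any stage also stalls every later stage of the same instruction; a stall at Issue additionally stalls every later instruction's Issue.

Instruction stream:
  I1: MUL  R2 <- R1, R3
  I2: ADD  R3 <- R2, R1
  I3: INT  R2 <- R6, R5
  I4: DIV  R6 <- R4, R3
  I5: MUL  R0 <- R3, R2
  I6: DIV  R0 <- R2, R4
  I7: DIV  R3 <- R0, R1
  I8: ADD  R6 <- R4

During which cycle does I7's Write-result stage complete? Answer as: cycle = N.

cycle = 43

c1: I1 dispatched to MUL
c2: I1 operands ready | I2 dispatched to ADD
c6: I1 complete
c7: R2←I1
c8: I2 operands ready | I3 dispatched to INT
c9: I3 operands ready | I4 dispatched to DIV
c10: I2 complete | I3 complete | I5 dispatched to MUL
c11: R3←I2 | R2←I3
c12: I4 operands ready | I5 operands ready
c16: I5 complete
c17: R0←I5
c20: I4 complete
c21: R6←I4
c22: I6 dispatched to DIV
c23: I6 operands ready
c31: I6 complete
c32: R0←I6
c33: I7 dispatched to DIV
c34: I7 operands ready | I8 dispatched to ADD
c35: I8 operands ready
c37: I8 complete
c38: R6←I8
c42: I7 complete
c43: R3←I7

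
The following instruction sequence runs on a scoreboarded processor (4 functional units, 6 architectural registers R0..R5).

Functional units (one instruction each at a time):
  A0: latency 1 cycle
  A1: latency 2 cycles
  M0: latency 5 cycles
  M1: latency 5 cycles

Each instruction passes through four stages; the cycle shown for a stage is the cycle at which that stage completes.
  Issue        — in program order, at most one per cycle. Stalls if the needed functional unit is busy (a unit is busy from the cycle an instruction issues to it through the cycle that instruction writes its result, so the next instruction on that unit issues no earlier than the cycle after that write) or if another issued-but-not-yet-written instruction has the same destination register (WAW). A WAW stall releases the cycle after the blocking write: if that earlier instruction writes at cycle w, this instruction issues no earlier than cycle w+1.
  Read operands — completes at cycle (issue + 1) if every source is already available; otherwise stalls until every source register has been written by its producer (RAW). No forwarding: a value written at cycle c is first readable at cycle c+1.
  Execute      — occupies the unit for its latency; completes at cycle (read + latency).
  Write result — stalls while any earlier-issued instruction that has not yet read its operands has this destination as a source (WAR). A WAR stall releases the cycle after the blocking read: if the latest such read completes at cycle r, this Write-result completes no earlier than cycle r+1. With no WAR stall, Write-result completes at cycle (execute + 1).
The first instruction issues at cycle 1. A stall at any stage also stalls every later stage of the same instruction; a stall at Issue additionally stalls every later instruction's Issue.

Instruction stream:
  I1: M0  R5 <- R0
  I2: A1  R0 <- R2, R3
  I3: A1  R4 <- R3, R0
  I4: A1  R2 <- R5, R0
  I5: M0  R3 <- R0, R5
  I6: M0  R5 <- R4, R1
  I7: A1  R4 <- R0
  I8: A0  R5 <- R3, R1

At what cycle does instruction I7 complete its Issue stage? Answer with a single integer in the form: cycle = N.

t=1  I1 dispatched to M0
t=2  I1 operands ready; I2 dispatched to A1
t=3  I2 operands ready
t=5  I2 complete
t=6  R0←I2
t=7  I1 complete; I3 dispatched to A1
t=8  R5←I1; I3 operands ready
t=10  I3 complete
t=11  R4←I3
t=12  I4 dispatched to A1
t=13  I4 operands ready; I5 dispatched to M0
t=14  I5 operands ready
t=15  I4 complete
t=16  R2←I4
t=19  I5 complete
t=20  R3←I5
t=21  I6 dispatched to M0
t=22  I6 operands ready; I7 dispatched to A1
t=23  I7 operands ready
t=25  I7 complete
t=26  R4←I7
t=27  I6 complete
t=28  R5←I6
t=29  I8 dispatched to A0
t=30  I8 operands ready
t=31  I8 complete
t=32  R5←I8

cycle = 22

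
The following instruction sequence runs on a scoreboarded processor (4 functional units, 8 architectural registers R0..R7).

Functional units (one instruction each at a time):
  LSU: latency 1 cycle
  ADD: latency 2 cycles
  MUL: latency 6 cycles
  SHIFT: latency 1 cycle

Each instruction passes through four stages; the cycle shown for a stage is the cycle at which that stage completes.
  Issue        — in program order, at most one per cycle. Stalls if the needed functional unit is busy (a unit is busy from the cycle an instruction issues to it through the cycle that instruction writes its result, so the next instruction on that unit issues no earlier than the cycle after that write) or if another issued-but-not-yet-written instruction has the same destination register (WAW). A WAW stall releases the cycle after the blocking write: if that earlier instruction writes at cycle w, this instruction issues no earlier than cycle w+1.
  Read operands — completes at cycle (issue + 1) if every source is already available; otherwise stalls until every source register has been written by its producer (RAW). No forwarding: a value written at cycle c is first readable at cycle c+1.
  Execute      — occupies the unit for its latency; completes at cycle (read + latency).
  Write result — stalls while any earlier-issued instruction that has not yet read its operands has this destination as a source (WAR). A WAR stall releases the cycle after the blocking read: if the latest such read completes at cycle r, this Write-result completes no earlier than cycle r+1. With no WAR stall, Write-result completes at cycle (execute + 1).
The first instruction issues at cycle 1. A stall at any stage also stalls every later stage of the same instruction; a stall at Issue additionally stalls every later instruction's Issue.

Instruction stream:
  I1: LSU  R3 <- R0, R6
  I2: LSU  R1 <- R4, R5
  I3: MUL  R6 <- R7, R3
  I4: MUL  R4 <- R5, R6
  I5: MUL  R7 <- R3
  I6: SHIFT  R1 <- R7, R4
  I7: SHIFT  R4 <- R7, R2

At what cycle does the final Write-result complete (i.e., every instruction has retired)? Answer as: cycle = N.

c1: I1 dispatched to LSU
c2: I1 operands ready
c3: I1 complete
c4: R3←I1
c5: I2 dispatched to LSU
c6: I2 operands ready; I3 dispatched to MUL
c7: I2 complete; I3 operands ready
c8: R1←I2
c13: I3 complete
c14: R6←I3
c15: I4 dispatched to MUL
c16: I4 operands ready
c22: I4 complete
c23: R4←I4
c24: I5 dispatched to MUL
c25: I5 operands ready; I6 dispatched to SHIFT
c31: I5 complete
c32: R7←I5
c33: I6 operands ready
c34: I6 complete
c35: R1←I6
c36: I7 dispatched to SHIFT
c37: I7 operands ready
c38: I7 complete
c39: R4←I7

cycle = 39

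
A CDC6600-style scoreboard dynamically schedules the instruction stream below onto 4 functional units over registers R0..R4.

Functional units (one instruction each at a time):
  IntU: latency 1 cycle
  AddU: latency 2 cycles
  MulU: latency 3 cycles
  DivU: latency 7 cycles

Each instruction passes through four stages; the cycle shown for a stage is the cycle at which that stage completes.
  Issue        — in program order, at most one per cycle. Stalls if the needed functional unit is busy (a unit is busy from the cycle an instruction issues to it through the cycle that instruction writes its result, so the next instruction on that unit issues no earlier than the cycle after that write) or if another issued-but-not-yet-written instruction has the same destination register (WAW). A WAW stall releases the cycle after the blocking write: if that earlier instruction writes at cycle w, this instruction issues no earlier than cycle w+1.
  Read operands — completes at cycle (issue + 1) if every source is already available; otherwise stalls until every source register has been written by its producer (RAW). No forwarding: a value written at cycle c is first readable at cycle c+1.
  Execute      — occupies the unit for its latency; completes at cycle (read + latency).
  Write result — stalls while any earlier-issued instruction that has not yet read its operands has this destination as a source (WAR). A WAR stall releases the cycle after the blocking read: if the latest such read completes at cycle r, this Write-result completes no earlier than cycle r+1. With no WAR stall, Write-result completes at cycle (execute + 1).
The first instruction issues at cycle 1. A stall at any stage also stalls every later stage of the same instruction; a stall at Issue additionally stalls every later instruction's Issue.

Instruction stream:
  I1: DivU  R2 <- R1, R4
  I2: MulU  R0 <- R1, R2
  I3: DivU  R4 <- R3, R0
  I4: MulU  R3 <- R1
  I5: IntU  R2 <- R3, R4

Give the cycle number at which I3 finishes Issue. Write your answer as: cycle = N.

1) issue 1, read 2, done 9, write 10
2) issue 2, read 11, done 14, write 15  <RAW R2: wait I1 write@10>
3) issue 11, read 16, done 23, write 24  <struct: DivU busy until I1 writes@10 / RAW R0: wait I2 write@15>
4) issue 16, read 17, done 20, write 21  <struct: MulU busy until I2 writes@15>
5) issue 17, read 25, done 26, write 27  <RAW R4: wait I3 write@24>

cycle = 11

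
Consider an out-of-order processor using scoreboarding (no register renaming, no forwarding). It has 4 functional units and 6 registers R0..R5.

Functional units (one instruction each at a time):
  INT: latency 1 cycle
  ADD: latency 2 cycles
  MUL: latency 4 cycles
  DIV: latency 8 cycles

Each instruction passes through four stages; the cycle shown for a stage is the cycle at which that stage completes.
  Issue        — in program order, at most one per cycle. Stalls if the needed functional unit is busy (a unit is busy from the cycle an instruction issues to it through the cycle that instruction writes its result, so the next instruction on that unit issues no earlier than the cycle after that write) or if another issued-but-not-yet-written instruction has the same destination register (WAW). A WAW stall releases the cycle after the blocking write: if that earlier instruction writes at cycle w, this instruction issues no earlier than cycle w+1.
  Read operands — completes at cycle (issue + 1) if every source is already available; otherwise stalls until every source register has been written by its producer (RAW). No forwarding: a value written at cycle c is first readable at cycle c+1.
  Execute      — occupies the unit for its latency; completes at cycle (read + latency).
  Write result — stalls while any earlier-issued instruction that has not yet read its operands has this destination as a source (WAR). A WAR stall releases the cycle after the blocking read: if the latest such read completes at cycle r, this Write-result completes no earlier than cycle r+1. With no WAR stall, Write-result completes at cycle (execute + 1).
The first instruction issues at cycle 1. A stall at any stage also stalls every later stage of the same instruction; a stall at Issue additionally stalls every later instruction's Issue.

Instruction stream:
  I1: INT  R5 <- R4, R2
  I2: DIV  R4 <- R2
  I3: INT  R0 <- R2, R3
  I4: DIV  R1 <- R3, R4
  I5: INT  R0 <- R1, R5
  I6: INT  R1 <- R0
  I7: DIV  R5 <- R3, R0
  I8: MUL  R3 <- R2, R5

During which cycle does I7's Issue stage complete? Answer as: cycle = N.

[I1] 1/2/3/4
[I2] 2/3/11/12
[I3] 5/6/7/8  (struct: INT busy until I1 writes@4)
[I4] 13/14/22/23  (struct: DIV busy until I2 writes@12)
[I5] 14/24/25/26  (RAW R1: wait I4 write@23)
[I6] 27/28/29/30  (struct: INT busy until I5 writes@26)
[I7] 28/29/37/38
[I8] 29/39/43/44  (RAW R5: wait I7 write@38)

cycle = 28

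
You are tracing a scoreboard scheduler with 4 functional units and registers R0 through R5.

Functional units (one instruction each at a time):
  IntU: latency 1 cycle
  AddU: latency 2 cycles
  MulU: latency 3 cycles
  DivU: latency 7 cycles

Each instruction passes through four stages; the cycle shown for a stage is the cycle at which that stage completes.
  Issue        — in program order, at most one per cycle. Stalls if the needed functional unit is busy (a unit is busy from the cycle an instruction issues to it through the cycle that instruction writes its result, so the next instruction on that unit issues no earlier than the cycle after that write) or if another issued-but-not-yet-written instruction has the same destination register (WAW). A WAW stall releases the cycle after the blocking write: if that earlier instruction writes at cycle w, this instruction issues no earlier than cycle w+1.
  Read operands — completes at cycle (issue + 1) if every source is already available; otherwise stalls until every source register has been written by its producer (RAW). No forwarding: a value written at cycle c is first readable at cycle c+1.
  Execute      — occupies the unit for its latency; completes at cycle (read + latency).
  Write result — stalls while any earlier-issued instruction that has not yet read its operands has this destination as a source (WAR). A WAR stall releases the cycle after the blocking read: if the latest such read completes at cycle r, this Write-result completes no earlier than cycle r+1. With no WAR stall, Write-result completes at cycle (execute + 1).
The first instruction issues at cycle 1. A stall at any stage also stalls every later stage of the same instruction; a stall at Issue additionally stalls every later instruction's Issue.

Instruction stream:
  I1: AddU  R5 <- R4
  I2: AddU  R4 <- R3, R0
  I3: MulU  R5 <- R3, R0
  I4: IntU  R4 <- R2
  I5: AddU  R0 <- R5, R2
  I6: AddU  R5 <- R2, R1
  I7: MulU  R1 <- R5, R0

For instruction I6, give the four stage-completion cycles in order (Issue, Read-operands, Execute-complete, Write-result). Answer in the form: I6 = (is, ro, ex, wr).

I6 = (17, 18, 20, 21)

[1] issue I1 (AddU)
[2] I1 read-ops
[4] I1 finished on AddU
[5] I1→R5
[6] issue I2 (AddU)
[7] I2 read-ops, issue I3 (MulU)
[8] I3 read-ops
[9] I2 finished on AddU
[10] I2→R4
[11] I3 finished on MulU, issue I4 (IntU)
[12] I3→R5, I4 read-ops, issue I5 (AddU)
[13] I4 finished on IntU, I5 read-ops
[14] I4→R4
[15] I5 finished on AddU
[16] I5→R0
[17] issue I6 (AddU)
[18] I6 read-ops, issue I7 (MulU)
[20] I6 finished on AddU
[21] I6→R5
[22] I7 read-ops
[25] I7 finished on MulU
[26] I7→R1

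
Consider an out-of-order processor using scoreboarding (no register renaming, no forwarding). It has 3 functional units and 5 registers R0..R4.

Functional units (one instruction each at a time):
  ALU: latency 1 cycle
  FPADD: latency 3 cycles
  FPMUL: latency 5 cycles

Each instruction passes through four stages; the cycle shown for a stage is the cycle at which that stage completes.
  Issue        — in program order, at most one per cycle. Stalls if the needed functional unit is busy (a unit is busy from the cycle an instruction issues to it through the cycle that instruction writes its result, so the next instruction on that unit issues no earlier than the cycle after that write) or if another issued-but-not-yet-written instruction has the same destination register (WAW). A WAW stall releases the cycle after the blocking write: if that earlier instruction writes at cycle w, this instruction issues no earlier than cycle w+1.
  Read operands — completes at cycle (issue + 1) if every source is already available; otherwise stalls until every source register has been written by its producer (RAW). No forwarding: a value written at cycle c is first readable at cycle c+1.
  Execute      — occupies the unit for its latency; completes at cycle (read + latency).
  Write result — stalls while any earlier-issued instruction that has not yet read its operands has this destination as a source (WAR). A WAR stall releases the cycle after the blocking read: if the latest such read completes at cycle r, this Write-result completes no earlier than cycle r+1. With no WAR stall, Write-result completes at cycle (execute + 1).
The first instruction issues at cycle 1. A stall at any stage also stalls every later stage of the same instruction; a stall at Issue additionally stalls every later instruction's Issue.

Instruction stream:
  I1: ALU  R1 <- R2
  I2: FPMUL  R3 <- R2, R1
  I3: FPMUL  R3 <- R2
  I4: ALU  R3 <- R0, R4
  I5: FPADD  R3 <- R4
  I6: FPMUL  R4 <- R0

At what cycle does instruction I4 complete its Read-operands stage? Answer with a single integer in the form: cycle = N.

t=1  issue I1 (ALU)
t=2  I1 read-ops; issue I2 (FPMUL)
t=3  I1 finished on ALU
t=4  I1→R1
t=5  I2 read-ops
t=10  I2 finished on FPMUL
t=11  I2→R3
t=12  issue I3 (FPMUL)
t=13  I3 read-ops
t=18  I3 finished on FPMUL
t=19  I3→R3
t=20  issue I4 (ALU)
t=21  I4 read-ops
t=22  I4 finished on ALU
t=23  I4→R3
t=24  issue I5 (FPADD)
t=25  I5 read-ops; issue I6 (FPMUL)
t=26  I6 read-ops
t=28  I5 finished on FPADD
t=29  I5→R3
t=31  I6 finished on FPMUL
t=32  I6→R4

cycle = 21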